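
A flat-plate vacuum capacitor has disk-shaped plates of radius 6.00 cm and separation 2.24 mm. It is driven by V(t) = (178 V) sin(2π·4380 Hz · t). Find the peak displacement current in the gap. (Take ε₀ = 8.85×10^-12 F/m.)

2.19×10^-4 A

The displacement current equals the conduction current C dV/dt, which peaks at C V₀ ω.
With C = ε₀A/d = (8.85×10^-12)(0.01131)/(2.24×10^-3) = 4.468×10^-11 F and ω = 2πf = 2.752×10^4 rad/s, I_d,max = (4.468×10^-11)(178)(2.752×10^4) = 2.19×10^-4 A.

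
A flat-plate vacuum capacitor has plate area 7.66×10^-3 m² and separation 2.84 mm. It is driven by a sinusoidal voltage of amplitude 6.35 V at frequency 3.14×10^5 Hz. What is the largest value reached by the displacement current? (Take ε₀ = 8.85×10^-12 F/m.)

(dE/dt)_max = V₀ω/d = 4.411×10^9 V/(m·s); ω = 2πf = 1.973×10^6 rad/s.
I_d,max = ε₀ A (dE/dt)_max = (8.85×10^-12)(7.66×10^-3)(4.411×10^9) = 2.99×10^-4 A.

2.99×10^-4 A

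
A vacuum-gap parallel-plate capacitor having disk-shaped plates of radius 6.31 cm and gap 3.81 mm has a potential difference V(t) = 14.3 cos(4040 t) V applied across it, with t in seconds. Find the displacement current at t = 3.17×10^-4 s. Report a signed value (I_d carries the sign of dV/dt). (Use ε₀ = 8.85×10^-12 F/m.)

dV/dt = (14.3)(4040)·−sin(1.28068) = -5.536×10^4 V/s.
I_d = C dV/dt with C = ε₀A/d = (8.85×10^-12)(0.01251)/(3.81×10^-3) = 2.906×10^-11 F, so I_d = (2.906×10^-11)(-5.536×10^4) = -1.61×10^-6 A.

-1.61×10^-6 A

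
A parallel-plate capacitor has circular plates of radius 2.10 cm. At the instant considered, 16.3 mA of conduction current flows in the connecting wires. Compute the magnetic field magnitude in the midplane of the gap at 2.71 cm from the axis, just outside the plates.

1.20×10^-7 T

By continuity the displacement current in the gap matches the conduction current: I_d = 0.0163 A.
With r > R the enclosed displacement current is the full I_d; B = μ₀ I_d / (2πr) = 1.20×10^-7 T.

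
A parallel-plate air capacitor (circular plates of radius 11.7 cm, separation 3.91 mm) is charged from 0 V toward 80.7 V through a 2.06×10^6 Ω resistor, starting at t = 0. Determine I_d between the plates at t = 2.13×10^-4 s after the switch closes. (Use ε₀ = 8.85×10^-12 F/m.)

With C = ε₀A/d = (8.85×10^-12)(0.04301)/(3.91×10^-3) = 9.735×10^-11 F, the time constant is τ = RC = 2.005×10^-4 s, so t/τ = 1.062 and e^(−t/τ) = 0.3458.
I_d = I_cond = (V₀/R) e^(−t/τ) = (3.917×10^-5)(0.3458) = 1.35×10^-5 A.

1.35×10^-5 A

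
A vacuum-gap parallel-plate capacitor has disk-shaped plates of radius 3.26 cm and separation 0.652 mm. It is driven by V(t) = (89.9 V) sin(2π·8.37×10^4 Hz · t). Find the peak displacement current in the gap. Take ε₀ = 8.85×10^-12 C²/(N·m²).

2.14×10^-3 A

C = ε₀A/d = (8.85×10^-12)(3.339×10^-3)/(6.52×10^-4) = 4.532×10^-11 F; ω = 2πf = 5.259×10^5 rad/s.
I_d = C dV/dt, so |I_d|_max = C V₀ ω = (4.532×10^-11)(89.9)(5.259×10^5) = 2.14×10^-3 A.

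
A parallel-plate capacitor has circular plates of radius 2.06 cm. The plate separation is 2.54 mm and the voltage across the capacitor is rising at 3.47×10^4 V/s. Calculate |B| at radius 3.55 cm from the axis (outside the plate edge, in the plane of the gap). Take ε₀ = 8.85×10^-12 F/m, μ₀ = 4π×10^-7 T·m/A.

dE/dt = (dV/dt)/d = 1.366×10^7 V/(m·s); I_d = ε₀(πR²)(dE/dt) = (8.85×10^-12)(1.333×10^-3)(1.366×10^7) = 1.611×10^-7 A.
For r ≥ R the full I_d is enclosed: B = μ₀ I_d/(2πr) = (4π×10^-7)(1.611×10^-7)/(2π·0.0355) = 9.08×10^-13 T.

9.08×10^-13 T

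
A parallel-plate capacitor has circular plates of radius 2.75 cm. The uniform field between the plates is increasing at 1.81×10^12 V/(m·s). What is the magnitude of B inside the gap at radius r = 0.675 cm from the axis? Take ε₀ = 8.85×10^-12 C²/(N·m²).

6.79×10^-8 T

Total displacement current: I_d = ε₀(πR²)(dE/dt) = (8.85×10^-12)(2.376×10^-3)(1.81×10^12) = 0.03806 A.
For r < R the Ampère–Maxwell law gives B(2πr) = μ₀ I_d (r²/R²), so B = μ₀ I_d r/(2πR²) = (4π×10^-7)(0.03806)(6.75×10^-3)/(2π·0.0275²) = 6.79×10^-8 T.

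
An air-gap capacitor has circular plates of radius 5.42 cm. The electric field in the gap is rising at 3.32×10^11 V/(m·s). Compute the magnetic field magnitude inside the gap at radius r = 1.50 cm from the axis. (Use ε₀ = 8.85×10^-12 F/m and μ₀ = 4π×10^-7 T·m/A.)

Through the whole plate area (πR² = 9.229×10^-3 m²), I_d = ε₀ πR² dE/dt = 0.02712 A.
For r < R the Ampère–Maxwell law gives B(2πr) = μ₀ I_d (r²/R²), so B = μ₀ I_d r/(2πR²) = (4π×10^-7)(0.02712)(0.0150)/(2π·0.0542²) = 2.77×10^-8 T.

2.77×10^-8 T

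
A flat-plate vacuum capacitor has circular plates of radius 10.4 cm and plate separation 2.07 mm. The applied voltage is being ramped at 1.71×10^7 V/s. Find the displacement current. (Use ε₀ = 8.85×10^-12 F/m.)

2.48×10^-3 A

C = ε₀A/d = (8.85×10^-12)(0.03398)/(2.07×10^-3) = 1.453×10^-10 F.
I_d = C dV/dt = (1.453×10^-10)(1.71×10^7) = 2.48×10^-3 A.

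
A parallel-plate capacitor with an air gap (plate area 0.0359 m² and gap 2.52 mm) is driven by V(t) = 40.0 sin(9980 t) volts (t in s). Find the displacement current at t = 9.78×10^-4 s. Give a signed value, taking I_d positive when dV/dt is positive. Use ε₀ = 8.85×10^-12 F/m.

-4.75×10^-5 A

C = ε₀A/d = (8.85×10^-12)(0.0359)/(2.52×10^-3) = 1.261×10^-10 F. dV/dt = V₀ω·cos(ωt); at ωt = 9.76044 rad this factor is -0.9442.
I_d = C dV/dt = (1.261×10^-10)(40.0)(9980)(-0.9442) = -4.75×10^-5 A.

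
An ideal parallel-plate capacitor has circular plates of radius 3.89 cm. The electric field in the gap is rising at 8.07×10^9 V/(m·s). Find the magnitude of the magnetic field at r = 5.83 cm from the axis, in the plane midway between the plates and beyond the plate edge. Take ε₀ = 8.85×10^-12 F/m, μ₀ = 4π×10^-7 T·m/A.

Through the whole plate area (πR² = 4.754×10^-3 m²), I_d = ε₀ πR² dE/dt = 3.395×10^-4 A.
Outside the plates the loop encloses all of I_d, so B·2πr = μ₀ I_d and B = 1.16×10^-9 T.

1.16×10^-9 T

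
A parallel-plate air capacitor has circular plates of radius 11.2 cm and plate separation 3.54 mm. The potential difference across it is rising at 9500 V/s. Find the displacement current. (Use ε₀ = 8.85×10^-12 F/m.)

9.36×10^-7 A

E = V/d so dE/dt = (dV/dt)/d = 2.684×10^6 V/(m·s), and I_d = ε₀ A dE/dt = (8.85×10^-12)(0.03941)(2.684×10^6) = 9.36×10^-7 A.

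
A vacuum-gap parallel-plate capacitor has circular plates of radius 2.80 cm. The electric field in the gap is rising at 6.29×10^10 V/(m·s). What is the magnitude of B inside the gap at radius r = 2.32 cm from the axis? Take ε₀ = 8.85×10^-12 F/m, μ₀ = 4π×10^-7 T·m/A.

8.11×10^-9 T

Through the whole plate area (πR² = 2.463×10^-3 m²), I_d = ε₀ πR² dE/dt = 1.371×10^-3 A.
∮B·dl = μ₀ I_d,enc with I_d,enc = I_d r²/R² = 9.412×10^-4 A; so B = μ₀ I_d,enc/(2πr) = 8.11×10^-9 T.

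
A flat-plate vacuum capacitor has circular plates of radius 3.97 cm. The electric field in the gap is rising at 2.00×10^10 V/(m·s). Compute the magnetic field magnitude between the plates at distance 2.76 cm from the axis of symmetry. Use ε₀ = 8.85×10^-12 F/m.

I_d = ε₀ dΦ_E/dt = ε₀ πR² (dE/dt) = (8.85×10^-12)(4.951×10^-3)(2.00×10^10) = 8.763×10^-4 A through the full plate area.
An Ampèrian loop of radius r encloses a fraction (r/R)² of I_d. Then B·2πr = μ₀ I_d (r/R)², giving B = μ₀ I_d r/(2πR²) = 3.07×10^-9 T.

3.07×10^-9 T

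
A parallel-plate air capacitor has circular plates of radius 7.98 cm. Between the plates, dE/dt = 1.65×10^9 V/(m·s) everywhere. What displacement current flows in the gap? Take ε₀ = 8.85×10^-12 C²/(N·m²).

2.92×10^-4 A

I_d = ε₀ A (dE/dt) = (8.85×10^-12)(0.02001 m²)(1.65×10^9) = 2.92×10^-4 A.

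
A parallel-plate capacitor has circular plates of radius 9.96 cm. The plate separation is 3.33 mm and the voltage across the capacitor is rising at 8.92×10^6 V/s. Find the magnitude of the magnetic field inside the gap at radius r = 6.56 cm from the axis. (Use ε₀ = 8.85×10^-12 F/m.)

9.77×10^-10 T

With E = V/d, dE/dt = 2.679×10^9 V/(m·s) and πR² = 0.03117 m², giving I_d = ε₀ πR² dE/dt = 7.390×10^-4 A.
For r < R the Ampère–Maxwell law gives B(2πr) = μ₀ I_d (r²/R²), so B = μ₀ I_d r/(2πR²) = (4π×10^-7)(7.390×10^-4)(0.0656)/(2π·0.0996²) = 9.77×10^-10 T.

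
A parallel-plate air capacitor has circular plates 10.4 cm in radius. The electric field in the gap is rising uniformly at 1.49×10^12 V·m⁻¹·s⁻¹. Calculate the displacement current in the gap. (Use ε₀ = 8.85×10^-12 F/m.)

0.448 A

With a uniform field, Φ_E = EA, so I_d = ε₀ A dE/dt = 0.448 A.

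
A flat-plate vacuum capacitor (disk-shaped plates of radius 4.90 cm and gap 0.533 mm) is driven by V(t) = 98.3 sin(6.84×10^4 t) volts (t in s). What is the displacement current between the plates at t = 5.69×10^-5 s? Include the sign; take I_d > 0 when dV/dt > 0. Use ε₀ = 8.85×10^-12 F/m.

C = ε₀A/d = (8.85×10^-12)(7.543×10^-3)/(5.33×10^-4) = 1.252×10^-10 F. dV/dt = V₀ω·cos(ωt); at ωt = 3.89196 rad this factor is -0.7314.
I_d = C dV/dt = (1.252×10^-10)(98.3)(6.84×10^4)(-0.7314) = -6.16×10^-4 A.

-6.16×10^-4 A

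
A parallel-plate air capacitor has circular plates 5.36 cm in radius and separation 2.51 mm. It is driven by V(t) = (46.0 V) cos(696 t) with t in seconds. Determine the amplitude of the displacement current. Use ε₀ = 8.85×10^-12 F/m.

1.02×10^-6 A

The displacement current equals the conduction current C dV/dt, which peaks at C V₀ ω.
With C = ε₀A/d = (8.85×10^-12)(9.026×10^-3)/(2.51×10^-3) = 3.182×10^-11 F and ω = 696 rad/s, I_d,max = (3.182×10^-11)(46.0)(696) = 1.02×10^-6 A.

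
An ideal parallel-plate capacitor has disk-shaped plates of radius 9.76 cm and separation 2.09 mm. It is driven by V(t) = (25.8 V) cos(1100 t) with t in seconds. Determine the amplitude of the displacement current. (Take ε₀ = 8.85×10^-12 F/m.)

(dE/dt)_max = V₀ω/d = 1.358×10^7 V/(m·s); ω = 1100 rad/s.
I_d,max = ε₀ A (dE/dt)_max = (8.85×10^-12)(0.02993)(1.358×10^7) = 3.60×10^-6 A.

3.60×10^-6 A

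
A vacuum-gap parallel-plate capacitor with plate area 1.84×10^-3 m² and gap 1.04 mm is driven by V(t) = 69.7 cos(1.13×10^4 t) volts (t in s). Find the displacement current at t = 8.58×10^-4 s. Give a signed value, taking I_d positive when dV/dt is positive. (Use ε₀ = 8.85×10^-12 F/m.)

3.30×10^-6 A

dV/dt = (69.7)(1.13×10^4)·−sin(9.6954) = 2.106×10^5 V/s.
I_d = C dV/dt with C = ε₀A/d = (8.85×10^-12)(1.84×10^-3)/(1.04×10^-3) = 1.566×10^-11 F, so I_d = (1.566×10^-11)(2.106×10^5) = 3.30×10^-6 A.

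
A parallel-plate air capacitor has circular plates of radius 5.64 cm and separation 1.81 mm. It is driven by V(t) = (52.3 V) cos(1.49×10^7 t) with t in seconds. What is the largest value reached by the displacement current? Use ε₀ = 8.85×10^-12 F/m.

The displacement current equals the conduction current C dV/dt, which peaks at C V₀ ω.
With C = ε₀A/d = (8.85×10^-12)(9.993×10^-3)/(1.81×10^-3) = 4.886×10^-11 F and ω = 1.49×10^7 rad/s, I_d,max = (4.886×10^-11)(52.3)(1.49×10^7) = 0.0381 A.

0.0381 A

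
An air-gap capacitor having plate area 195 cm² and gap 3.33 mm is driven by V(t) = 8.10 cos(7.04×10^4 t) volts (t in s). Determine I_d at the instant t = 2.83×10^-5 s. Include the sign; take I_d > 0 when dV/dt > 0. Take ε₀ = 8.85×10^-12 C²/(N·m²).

dV/dt = (8.10)(7.04×10^4)·−sin(1.99232) = -5.203×10^5 V/s.
I_d = C dV/dt with C = ε₀A/d = (8.85×10^-12)(0.0195)/(3.33×10^-3) = 5.182×10^-11 F, so I_d = (5.182×10^-11)(-5.203×10^5) = -2.70×10^-5 A.

-2.70×10^-5 A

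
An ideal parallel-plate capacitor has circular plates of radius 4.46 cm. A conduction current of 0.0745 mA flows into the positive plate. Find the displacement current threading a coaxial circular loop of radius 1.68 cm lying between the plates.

1.06×10^-5 A

No conduction current crosses the gap, so I_d there equals the 7.45×10^-5 A in the leads.
Through an area πr² the displacement current is I_d·(πr²/πR²) = I_d (r/R)² = 1.06×10^-5 A.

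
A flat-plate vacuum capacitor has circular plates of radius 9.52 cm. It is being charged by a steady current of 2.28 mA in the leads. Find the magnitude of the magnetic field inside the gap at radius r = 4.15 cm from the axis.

2.09×10^-9 T

Between the plates the displacement current equals the wire current: I_d = 2.28 mA = 2.28×10^-3 A.
∮B·dl = μ₀ I_d,enc with I_d,enc = I_d r²/R² = 4.333×10^-4 A; so B = μ₀ I_d,enc/(2πr) = 2.09×10^-9 T.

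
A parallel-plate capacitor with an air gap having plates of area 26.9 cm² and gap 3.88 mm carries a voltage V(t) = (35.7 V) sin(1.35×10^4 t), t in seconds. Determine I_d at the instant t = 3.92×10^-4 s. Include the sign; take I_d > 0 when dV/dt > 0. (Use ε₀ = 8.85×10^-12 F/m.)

C = ε₀A/d = (8.85×10^-12)(2.69×10^-3)/(3.88×10^-3) = 6.136×10^-12 F. dV/dt = V₀ω·cos(ωt); at ωt = 5.292 rad this factor is 0.5477.
I_d = C dV/dt = (6.136×10^-12)(35.7)(1.35×10^4)(0.5477) = 1.62×10^-6 A.

1.62×10^-6 A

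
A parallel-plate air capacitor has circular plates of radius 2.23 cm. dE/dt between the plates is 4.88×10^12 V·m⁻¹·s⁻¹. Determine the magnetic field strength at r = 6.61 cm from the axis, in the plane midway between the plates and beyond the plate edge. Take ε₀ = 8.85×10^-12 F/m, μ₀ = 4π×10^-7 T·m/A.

2.04×10^-7 T

Total displacement current: I_d = ε₀(πR²)(dE/dt) = (8.85×10^-12)(1.562×10^-3)(4.88×10^12) = 0.06746 A.
With r > R the enclosed displacement current is the full I_d; B = μ₀ I_d / (2πr) = 2.04×10^-7 T.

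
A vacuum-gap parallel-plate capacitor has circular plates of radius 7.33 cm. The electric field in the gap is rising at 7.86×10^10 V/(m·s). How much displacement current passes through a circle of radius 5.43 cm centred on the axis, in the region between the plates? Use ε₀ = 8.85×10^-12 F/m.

Total displacement current: I_d = ε₀(πR²)(dE/dt) = (8.85×10^-12)(0.01688)(7.86×10^10) = 0.01174 A.
Through an area πr² the displacement current is I_d·(πr²/πR²) = I_d (r/R)² = 6.44×10^-3 A.

6.44×10^-3 A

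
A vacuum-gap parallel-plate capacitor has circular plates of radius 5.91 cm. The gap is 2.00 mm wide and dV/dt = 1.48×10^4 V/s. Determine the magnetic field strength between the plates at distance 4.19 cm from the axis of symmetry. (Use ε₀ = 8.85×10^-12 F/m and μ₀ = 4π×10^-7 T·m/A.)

1.72×10^-12 T

dE/dt = (dV/dt)/d = 7.400×10^6 V/(m·s); I_d = ε₀(πR²)(dE/dt) = (8.85×10^-12)(0.01097)(7.400×10^6) = 7.184×10^-7 A.
∮B·dl = μ₀ I_d,enc with I_d,enc = I_d r²/R² = 3.611×10^-7 A; so B = μ₀ I_d,enc/(2πr) = 1.72×10^-12 T.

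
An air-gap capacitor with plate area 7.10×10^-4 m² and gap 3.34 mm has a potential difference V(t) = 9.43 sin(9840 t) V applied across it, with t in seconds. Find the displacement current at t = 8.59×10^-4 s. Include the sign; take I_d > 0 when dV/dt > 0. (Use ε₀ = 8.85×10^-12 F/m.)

C = ε₀A/d = (8.85×10^-12)(7.10×10^-4)/(3.34×10^-3) = 1.881×10^-12 F. dV/dt = V₀ω·cos(ωt); at ωt = 8.45256 rad this factor is -0.5635.
I_d = C dV/dt = (1.881×10^-12)(9.43)(9840)(-0.5635) = -9.84×10^-8 A.

-9.84×10^-8 A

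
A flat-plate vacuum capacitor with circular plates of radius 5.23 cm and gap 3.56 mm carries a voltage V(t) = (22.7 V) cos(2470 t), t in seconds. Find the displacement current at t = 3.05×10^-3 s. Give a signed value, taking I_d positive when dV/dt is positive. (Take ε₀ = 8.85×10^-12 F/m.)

dV/dt = (22.7)(2470)·−sin(7.5335) = -5.321×10^4 V/s.
I_d = C dV/dt with C = ε₀A/d = (8.85×10^-12)(8.593×10^-3)/(3.56×10^-3) = 2.136×10^-11 F, so I_d = (2.136×10^-11)(-5.321×10^4) = -1.14×10^-6 A.

-1.14×10^-6 A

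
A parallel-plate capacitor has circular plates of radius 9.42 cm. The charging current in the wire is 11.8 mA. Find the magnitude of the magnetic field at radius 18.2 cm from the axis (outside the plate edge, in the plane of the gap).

No conduction current crosses the gap, so I_d there equals the 0.0118 A in the leads.
Outside the plates the loop encloses all of I_d, so B·2πr = μ₀ I_d and B = 1.30×10^-8 T.

1.30×10^-8 T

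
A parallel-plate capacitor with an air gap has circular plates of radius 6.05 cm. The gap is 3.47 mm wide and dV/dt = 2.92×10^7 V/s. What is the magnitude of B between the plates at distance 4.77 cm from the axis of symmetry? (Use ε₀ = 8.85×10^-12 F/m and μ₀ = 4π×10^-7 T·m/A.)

With E = V/d, dE/dt = 8.415×10^9 V/(m·s) and πR² = 0.01150 m², giving I_d = ε₀ πR² dE/dt = 8.564×10^-4 A.
∮B·dl = μ₀ I_d,enc with I_d,enc = I_d r²/R² = 5.324×10^-4 A; so B = μ₀ I_d,enc/(2πr) = 2.23×10^-9 T.

2.23×10^-9 T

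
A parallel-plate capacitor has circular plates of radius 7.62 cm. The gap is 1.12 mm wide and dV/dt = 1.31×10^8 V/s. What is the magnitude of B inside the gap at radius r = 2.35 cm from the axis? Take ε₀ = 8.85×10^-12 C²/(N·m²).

dE/dt = (dV/dt)/d = 1.170×10^11 V/(m·s); I_d = ε₀(πR²)(dE/dt) = (8.85×10^-12)(0.01824)(1.170×10^11) = 0.01889 A.
∮B·dl = μ₀ I_d,enc with I_d,enc = I_d r²/R² = 1.797×10^-3 A; so B = μ₀ I_d,enc/(2πr) = 1.53×10^-8 T.

1.53×10^-8 T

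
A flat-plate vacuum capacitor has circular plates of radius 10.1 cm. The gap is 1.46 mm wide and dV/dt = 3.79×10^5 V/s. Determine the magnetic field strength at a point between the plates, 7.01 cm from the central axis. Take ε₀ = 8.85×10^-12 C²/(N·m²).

I_d = C dV/dt with C = ε₀πR²/d = 1.943×10^-10 F, so I_d = (1.943×10^-10)(3.79×10^5) = 7.364×10^-5 A.
∮B·dl = μ₀ I_d,enc with I_d,enc = I_d r²/R² = 3.547×10^-5 A; so B = μ₀ I_d,enc/(2πr) = 1.01×10^-10 T.

1.01×10^-10 T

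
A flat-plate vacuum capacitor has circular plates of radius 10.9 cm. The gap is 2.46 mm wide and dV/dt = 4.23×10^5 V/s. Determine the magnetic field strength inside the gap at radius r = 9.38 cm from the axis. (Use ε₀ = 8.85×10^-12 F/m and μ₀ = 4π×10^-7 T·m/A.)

dE/dt = (dV/dt)/d = 1.720×10^8 V/(m·s); I_d = ε₀(πR²)(dE/dt) = (8.85×10^-12)(0.03733)(1.720×10^8) = 5.682×10^-5 A.
∮B·dl = μ₀ I_d,enc with I_d,enc = I_d r²/R² = 4.208×10^-5 A; so B = μ₀ I_d,enc/(2πr) = 8.97×10^-11 T.

8.97×10^-11 T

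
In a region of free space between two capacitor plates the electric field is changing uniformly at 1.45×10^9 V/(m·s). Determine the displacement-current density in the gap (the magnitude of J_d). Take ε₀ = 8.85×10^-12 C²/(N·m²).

J_d = ε₀ ∂E/∂t, so J_d = 0.0128 A/m².

0.0128 A/m²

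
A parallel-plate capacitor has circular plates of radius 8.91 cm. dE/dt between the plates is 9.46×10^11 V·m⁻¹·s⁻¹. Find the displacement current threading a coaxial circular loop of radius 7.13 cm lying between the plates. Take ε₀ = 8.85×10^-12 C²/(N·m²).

0.134 A

Through the whole plate area (πR² = 0.02494 m²), I_d = ε₀ πR² dE/dt = 0.2088 A.
Through an area πr² the displacement current is I_d·(πr²/πR²) = I_d (r/R)² = 0.134 A.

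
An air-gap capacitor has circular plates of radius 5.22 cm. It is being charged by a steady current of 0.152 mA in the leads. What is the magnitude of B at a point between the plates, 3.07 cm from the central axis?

3.43×10^-10 T

No conduction current crosses the gap, so I_d there equals the 1.52×10^-4 A in the leads.
∮B·dl = μ₀ I_d,enc with I_d,enc = I_d r²/R² = 5.258×10^-5 A; so B = μ₀ I_d,enc/(2πr) = 3.43×10^-10 T.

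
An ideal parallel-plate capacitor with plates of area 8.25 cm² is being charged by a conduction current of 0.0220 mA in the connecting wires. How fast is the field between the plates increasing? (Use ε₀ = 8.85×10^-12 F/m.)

3.01×10^9 V/(m·s)

The displacement current between the plates equals the conduction current, I_d = 0.0220 mA.
Since I_d = ε₀ A dE/dt, dE/dt = I_d/(ε₀A) = (2.20×10^-5)/((8.85×10^-12)(8.25×10^-4)) = 3.01×10^9 V/(m·s).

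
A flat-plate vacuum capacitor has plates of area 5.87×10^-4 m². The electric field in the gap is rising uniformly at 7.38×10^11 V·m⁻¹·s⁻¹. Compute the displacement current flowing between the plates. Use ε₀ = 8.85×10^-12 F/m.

3.83×10^-3 A

The displacement current is ε₀ times dΦ_E/dt = ε₀ A dE/dt = (8.85×10^-12)(5.87×10^-4)(7.38×10^11) = 3.83×10^-3 A.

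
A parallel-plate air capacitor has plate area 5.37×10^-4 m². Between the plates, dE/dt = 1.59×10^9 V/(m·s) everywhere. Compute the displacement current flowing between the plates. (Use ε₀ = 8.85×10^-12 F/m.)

The displacement current is ε₀ times dΦ_E/dt = ε₀ A dE/dt = (8.85×10^-12)(5.37×10^-4)(1.59×10^9) = 7.56×10^-6 A.

7.56×10^-6 A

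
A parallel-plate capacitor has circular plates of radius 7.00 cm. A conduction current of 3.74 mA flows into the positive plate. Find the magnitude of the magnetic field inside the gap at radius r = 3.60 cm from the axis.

5.50×10^-9 T

No conduction current crosses the gap, so I_d there equals the 3.74×10^-3 A in the leads.
For r < R the Ampère–Maxwell law gives B(2πr) = μ₀ I_d (r²/R²), so B = μ₀ I_d r/(2πR²) = (4π×10^-7)(3.74×10^-3)(0.0360)/(2π·0.0700²) = 5.50×10^-9 T.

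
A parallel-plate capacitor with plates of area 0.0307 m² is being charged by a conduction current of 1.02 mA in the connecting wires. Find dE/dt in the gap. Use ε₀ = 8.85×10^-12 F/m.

3.75×10^9 V/(m·s)

By continuity, I_d in the gap equals the 1.02 mA flowing in the wire.
Since I_d = ε₀ A dE/dt, dE/dt = I_d/(ε₀A) = (1.02×10^-3)/((8.85×10^-12)(0.0307)) = 3.75×10^9 V/(m·s).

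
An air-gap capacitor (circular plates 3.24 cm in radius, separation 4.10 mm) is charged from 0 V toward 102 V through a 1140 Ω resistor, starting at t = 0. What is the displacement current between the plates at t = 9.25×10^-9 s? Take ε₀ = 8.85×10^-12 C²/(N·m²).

0.0286 A

C = ε₀A/d = (8.85×10^-12)(3.298×10^-3)/(4.10×10^-3) = 7.119×10^-12 F and τ = RC = 8.116×10^-9 s. I_d in the gap equals the RC charging current.
I_d(t) = (V₀/R) e^(−t/τ) = 0.08947 · e^(−1.140) = 0.0286 A.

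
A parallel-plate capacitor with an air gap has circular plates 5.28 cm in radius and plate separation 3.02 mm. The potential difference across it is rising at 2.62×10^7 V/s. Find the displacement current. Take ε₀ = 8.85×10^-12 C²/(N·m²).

The field between the plates is E = V/d, so dE/dt = (2.62×10^7)/(3.02×10^-3 m) = 8.675×10^9 V/(m·s).
I_d = ε₀ A (dE/dt) = (8.85×10^-12)(8.758×10^-3)(8.675×10^9) = 6.72×10^-4 A.

6.72×10^-4 A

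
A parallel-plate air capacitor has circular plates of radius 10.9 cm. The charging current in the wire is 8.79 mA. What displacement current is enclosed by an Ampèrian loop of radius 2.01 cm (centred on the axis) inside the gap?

No conduction current crosses the gap, so I_d there equals the 8.79×10^-3 A in the leads.
Since J_d is uniform, the enclosed fraction is (r/R)² = 0.03400, giving I_d,enc = 2.99×10^-4 A.

2.99×10^-4 A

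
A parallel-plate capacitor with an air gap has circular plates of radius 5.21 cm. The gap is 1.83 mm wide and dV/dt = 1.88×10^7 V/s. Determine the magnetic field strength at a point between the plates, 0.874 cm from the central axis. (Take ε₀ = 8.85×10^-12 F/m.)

4.99×10^-10 T

I_d = C dV/dt with C = ε₀πR²/d = 4.124×10^-11 F, so I_d = (4.124×10^-11)(1.88×10^7) = 7.753×10^-4 A.
For r < R the Ampère–Maxwell law gives B(2πr) = μ₀ I_d (r²/R²), so B = μ₀ I_d r/(2πR²) = (4π×10^-7)(7.753×10^-4)(8.74×10^-3)/(2π·0.0521²) = 4.99×10^-10 T.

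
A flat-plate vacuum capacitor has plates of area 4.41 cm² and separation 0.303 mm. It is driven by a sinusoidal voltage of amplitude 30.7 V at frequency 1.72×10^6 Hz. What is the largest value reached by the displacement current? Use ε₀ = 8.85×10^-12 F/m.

4.27×10^-3 A

C = ε₀A/d = (8.85×10^-12)(4.41×10^-4)/(3.03×10^-4) = 1.288×10^-11 F; ω = 2πf = 1.081×10^7 rad/s.
I_d = C dV/dt, so |I_d|_max = C V₀ ω = (1.288×10^-11)(30.7)(1.081×10^7) = 4.27×10^-3 A.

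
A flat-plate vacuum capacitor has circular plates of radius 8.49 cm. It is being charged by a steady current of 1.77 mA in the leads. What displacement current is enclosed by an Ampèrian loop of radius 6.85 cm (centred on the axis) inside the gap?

1.15×10^-3 A

By continuity the displacement current in the gap matches the conduction current: I_d = 1.77×10^-3 A.
The field is uniform, so I_d,enc = I_d (r/R)² = (1.77×10^-3)(6.85/8.49)² = 1.15×10^-3 A.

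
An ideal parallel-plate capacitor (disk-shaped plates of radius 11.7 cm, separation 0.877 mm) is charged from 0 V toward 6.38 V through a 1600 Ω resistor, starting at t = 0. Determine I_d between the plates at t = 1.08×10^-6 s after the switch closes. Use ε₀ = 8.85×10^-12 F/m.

C = ε₀A/d = (8.85×10^-12)(0.04301)/(8.77×10^-4) = 4.340×10^-10 F and τ = RC = 6.944×10^-7 s. I_d in the gap equals the RC charging current.
I_d(t) = (V₀/R) e^(−t/τ) = 3.987×10^-3 · e^(−1.555) = 8.42×10^-4 A.

8.42×10^-4 A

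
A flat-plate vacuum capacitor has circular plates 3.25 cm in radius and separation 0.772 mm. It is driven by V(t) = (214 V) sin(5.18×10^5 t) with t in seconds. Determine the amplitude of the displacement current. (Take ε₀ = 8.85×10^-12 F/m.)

4.22×10^-3 A

(dE/dt)_max = V₀ω/d = 1.436×10^11 V/(m·s); ω = 5.18×10^5 rad/s.
I_d,max = ε₀ A (dE/dt)_max = (8.85×10^-12)(3.318×10^-3)(1.436×10^11) = 4.22×10^-3 A.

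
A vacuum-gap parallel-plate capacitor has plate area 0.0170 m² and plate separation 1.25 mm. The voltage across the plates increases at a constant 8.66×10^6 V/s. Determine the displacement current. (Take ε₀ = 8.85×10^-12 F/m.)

C = ε₀A/d = (8.85×10^-12)(0.0170)/(1.25×10^-3) = 1.204×10^-10 F.
I_d = C dV/dt = (1.204×10^-10)(8.66×10^6) = 1.04×10^-3 A.

1.04×10^-3 A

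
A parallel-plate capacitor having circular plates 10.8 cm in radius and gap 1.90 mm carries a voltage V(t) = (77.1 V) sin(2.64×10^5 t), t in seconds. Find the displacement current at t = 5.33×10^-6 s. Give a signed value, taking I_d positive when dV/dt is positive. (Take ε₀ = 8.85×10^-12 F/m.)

dV/dt = (77.1)(2.64×10^5)·cos(1.40712) = 3.317×10^6 V/s.
I_d = C dV/dt with C = ε₀A/d = (8.85×10^-12)(0.03664)/(1.90×10^-3) = 1.707×10^-10 F, so I_d = (1.707×10^-10)(3.317×10^6) = 5.66×10^-4 A.

5.66×10^-4 A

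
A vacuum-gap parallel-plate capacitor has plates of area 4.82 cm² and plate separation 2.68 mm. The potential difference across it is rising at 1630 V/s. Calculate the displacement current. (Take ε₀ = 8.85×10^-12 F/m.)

The displacement current equals the charging current C dV/dt. With C = ε₀A/d = (8.85×10^-12)(4.82×10^-4)/(2.68×10^-3) = 1.592×10^-12 F, I_d = (1.592×10^-12)(1630) = 2.59×10^-9 A.

2.59×10^-9 A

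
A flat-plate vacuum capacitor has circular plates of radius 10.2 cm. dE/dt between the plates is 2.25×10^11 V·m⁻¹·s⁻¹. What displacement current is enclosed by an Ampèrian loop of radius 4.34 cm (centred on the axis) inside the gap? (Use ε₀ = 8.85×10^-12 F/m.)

0.0118 A

Through the whole plate area (πR² = 0.03269 m²), I_d = ε₀ πR² dE/dt = 0.06509 A.
Since J_d is uniform, the enclosed fraction is (r/R)² = 0.1810, giving I_d,enc = 0.0118 A.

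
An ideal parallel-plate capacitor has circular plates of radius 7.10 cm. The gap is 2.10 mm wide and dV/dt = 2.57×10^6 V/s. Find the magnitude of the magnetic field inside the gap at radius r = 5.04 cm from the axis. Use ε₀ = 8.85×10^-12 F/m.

With E = V/d, dE/dt = 1.224×10^9 V/(m·s) and πR² = 0.01584 m², giving I_d = ε₀ πR² dE/dt = 1.716×10^-4 A.
An Ampèrian loop of radius r encloses a fraction (r/R)² of I_d. Then B·2πr = μ₀ I_d (r/R)², giving B = μ₀ I_d r/(2πR²) = 3.43×10^-10 T.

3.43×10^-10 T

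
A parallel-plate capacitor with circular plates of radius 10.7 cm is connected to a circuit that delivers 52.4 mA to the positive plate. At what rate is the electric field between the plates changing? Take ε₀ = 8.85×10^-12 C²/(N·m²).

1.65×10^11 V/(m·s)

Charge continuity gives I_d = I = 0.0524 A between the plates.
Then dE/dt = I_d/(ε₀A) = 1.65×10^11 V/(m·s).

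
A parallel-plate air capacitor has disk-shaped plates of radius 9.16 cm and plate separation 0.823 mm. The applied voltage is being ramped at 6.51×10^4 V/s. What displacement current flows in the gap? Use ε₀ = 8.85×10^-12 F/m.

1.85×10^-5 A

C = ε₀A/d = (8.85×10^-12)(0.02636)/(8.23×10^-4) = 2.835×10^-10 F.
I_d = C dV/dt = (2.835×10^-10)(6.51×10^4) = 1.85×10^-5 A.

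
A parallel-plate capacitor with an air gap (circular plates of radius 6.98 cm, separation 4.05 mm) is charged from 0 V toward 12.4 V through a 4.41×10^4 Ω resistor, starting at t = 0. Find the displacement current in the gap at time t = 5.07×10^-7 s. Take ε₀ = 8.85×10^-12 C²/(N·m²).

1.99×10^-4 A

With C = ε₀A/d = (8.85×10^-12)(0.01531)/(4.05×10^-3) = 3.346×10^-11 F, the time constant is τ = RC = 1.476×10^-6 s, so t/τ = 0.3435 and e^(−t/τ) = 0.7093.
I_d = I_cond = (V₀/R) e^(−t/τ) = (2.812×10^-4)(0.7093) = 1.99×10^-4 A.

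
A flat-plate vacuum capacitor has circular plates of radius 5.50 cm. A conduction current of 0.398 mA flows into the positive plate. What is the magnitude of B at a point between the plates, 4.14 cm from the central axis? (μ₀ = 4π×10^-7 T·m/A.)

Between the plates the displacement current equals the wire current: I_d = 0.398 mA = 3.98×10^-4 A.
An Ampèrian loop of radius r encloses a fraction (r/R)² of I_d. Then B·2πr = μ₀ I_d (r/R)², giving B = μ₀ I_d r/(2πR²) = 1.09×10^-9 T.

1.09×10^-9 T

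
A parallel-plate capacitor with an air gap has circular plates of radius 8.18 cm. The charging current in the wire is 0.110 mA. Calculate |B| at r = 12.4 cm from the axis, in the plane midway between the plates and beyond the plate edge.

1.77×10^-10 T

Between the plates the displacement current equals the wire current: I_d = 0.110 mA = 1.10×10^-4 A.
Outside the plates the loop encloses all of I_d, so B·2πr = μ₀ I_d and B = 1.77×10^-10 T.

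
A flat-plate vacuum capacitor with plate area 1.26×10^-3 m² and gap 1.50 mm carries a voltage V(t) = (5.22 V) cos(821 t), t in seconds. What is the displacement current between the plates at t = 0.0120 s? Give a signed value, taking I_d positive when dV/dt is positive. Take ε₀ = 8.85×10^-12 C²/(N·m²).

1.32×10^-8 A

dE/dt = (V₀ω/d)·−sin(ωt) with ωt = 9.852 rad: (5.22)(821)(0.4143)/(1.50×10^-3) = 1.184×10^6 V/(m·s).
I_d = ε₀ A dE/dt = (8.85×10^-12)(1.26×10^-3)(1.184×10^6) = 1.32×10^-8 A.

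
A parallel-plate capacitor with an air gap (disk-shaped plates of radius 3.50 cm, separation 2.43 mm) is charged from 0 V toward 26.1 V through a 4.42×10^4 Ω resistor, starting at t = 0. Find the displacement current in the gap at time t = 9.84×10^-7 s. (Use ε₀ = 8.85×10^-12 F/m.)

1.21×10^-4 A

With C = ε₀A/d = (8.85×10^-12)(3.848×10^-3)/(2.43×10^-3) = 1.401×10^-11 F, the time constant is τ = RC = 6.192×10^-7 s, so t/τ = 1.589 and e^(−t/τ) = 0.2041.
I_d = I_cond = (V₀/R) e^(−t/τ) = (5.905×10^-4)(0.2041) = 1.21×10^-4 A.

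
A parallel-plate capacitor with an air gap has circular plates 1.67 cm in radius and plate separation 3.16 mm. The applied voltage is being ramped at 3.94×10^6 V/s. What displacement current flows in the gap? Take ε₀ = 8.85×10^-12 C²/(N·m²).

9.67×10^-6 A

E = V/d so dE/dt = (dV/dt)/d = 1.247×10^9 V/(m·s), and I_d = ε₀ A dE/dt = (8.85×10^-12)(8.762×10^-4)(1.247×10^9) = 9.67×10^-6 A.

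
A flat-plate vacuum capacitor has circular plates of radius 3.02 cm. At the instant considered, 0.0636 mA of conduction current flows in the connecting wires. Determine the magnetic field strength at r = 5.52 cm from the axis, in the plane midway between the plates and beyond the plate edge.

2.30×10^-10 T

Between the plates the displacement current equals the wire current: I_d = 0.0636 mA = 6.36×10^-5 A.
Outside the plates the loop encloses all of I_d, so B·2πr = μ₀ I_d and B = 2.30×10^-10 T.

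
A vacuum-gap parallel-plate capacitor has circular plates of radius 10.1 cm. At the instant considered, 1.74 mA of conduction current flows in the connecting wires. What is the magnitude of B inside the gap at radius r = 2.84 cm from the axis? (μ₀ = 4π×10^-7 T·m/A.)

9.69×10^-10 T

Between the plates the displacement current equals the wire current: I_d = 1.74 mA = 1.74×10^-3 A.
An Ampèrian loop of radius r encloses a fraction (r/R)² of I_d. Then B·2πr = μ₀ I_d (r/R)², giving B = μ₀ I_d r/(2πR²) = 9.69×10^-10 T.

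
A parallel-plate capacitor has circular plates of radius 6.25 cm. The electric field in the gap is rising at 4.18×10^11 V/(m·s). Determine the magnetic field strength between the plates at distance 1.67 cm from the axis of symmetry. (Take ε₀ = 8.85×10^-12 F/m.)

Total displacement current: I_d = ε₀(πR²)(dE/dt) = (8.85×10^-12)(0.01227)(4.18×10^11) = 0.04539 A.
For r < R the Ampère–Maxwell law gives B(2πr) = μ₀ I_d (r²/R²), so B = μ₀ I_d r/(2πR²) = (4π×10^-7)(0.04539)(0.0167)/(2π·0.0625²) = 3.88×10^-8 T.

3.88×10^-8 T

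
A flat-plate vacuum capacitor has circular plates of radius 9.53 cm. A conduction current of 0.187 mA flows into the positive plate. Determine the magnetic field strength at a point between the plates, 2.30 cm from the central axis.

By continuity the displacement current in the gap matches the conduction current: I_d = 1.87×10^-4 A.
∮B·dl = μ₀ I_d,enc with I_d,enc = I_d r²/R² = 1.089×10^-5 A; so B = μ₀ I_d,enc/(2πr) = 9.47×10^-11 T.

9.47×10^-11 T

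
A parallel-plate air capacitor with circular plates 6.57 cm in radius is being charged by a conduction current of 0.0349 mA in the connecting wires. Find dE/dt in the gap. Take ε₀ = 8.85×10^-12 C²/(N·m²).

2.91×10^8 V/(m·s)

The displacement current between the plates equals the conduction current, I_d = 0.0349 mA.
Since I_d = ε₀ A dE/dt, dE/dt = I_d/(ε₀A) = (3.49×10^-5)/((8.85×10^-12)(0.01356)) = 2.91×10^8 V/(m·s).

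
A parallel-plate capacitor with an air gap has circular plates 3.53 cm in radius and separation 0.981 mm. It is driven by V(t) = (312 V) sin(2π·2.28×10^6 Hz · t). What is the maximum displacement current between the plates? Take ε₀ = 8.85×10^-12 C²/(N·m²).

0.158 A

The displacement current equals the conduction current C dV/dt, which peaks at C V₀ ω.
With C = ε₀A/d = (8.85×10^-12)(3.915×10^-3)/(9.81×10^-4) = 3.532×10^-11 F and ω = 2πf = 1.433×10^7 rad/s, I_d,max = (3.532×10^-11)(312)(1.433×10^7) = 0.158 A.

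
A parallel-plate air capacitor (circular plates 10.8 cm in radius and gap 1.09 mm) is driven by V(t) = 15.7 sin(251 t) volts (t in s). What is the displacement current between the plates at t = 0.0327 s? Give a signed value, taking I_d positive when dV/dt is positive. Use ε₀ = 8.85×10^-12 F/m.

C = ε₀A/d = (8.85×10^-12)(0.03664)/(1.09×10^-3) = 2.975×10^-10 F. dV/dt = V₀ω·cos(ωt); at ωt = 8.2077 rad this factor is -0.3464.
I_d = C dV/dt = (2.975×10^-10)(15.7)(251)(-0.3464) = -4.06×10^-7 A.

-4.06×10^-7 A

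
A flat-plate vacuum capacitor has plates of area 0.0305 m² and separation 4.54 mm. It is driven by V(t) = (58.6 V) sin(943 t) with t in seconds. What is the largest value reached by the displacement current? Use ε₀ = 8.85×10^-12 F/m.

3.29×10^-6 A

C = ε₀A/d = (8.85×10^-12)(0.0305)/(4.54×10^-3) = 5.945×10^-11 F; ω = 943 rad/s.
I_d = C dV/dt, so |I_d|_max = C V₀ ω = (5.945×10^-11)(58.6)(943) = 3.29×10^-6 A.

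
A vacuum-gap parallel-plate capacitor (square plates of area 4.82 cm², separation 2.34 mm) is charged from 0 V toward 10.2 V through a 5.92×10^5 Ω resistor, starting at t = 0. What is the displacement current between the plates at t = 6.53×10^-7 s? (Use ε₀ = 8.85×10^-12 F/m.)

9.41×10^-6 A

C = ε₀A/d = (8.85×10^-12)(4.82×10^-4)/(2.34×10^-3) = 1.823×10^-12 F and τ = RC = 1.079×10^-6 s. I_d in the gap equals the RC charging current.
I_d(t) = (V₀/R) e^(−t/τ) = 1.723×10^-5 · e^(−0.6052) = 9.41×10^-6 A.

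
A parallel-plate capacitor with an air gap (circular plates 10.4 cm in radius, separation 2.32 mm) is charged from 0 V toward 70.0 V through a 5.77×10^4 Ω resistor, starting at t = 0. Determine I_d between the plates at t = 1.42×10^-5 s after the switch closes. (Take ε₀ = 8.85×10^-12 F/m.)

C = ε₀A/d = (8.85×10^-12)(0.03398)/(2.32×10^-3) = 1.296×10^-10 F and τ = RC = 7.478×10^-6 s. I_d in the gap equals the RC charging current.
I_d(t) = (V₀/R) e^(−t/τ) = 1.213×10^-3 · e^(−1.899) = 1.82×10^-4 A.

1.82×10^-4 A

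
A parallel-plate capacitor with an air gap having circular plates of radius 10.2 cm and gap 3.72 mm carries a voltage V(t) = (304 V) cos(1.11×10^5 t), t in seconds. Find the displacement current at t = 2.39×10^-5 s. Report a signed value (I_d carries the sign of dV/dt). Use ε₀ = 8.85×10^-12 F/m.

C = ε₀A/d = (8.85×10^-12)(0.03269)/(3.72×10^-3) = 7.777×10^-11 F. dV/dt = V₀ω·−sin(ωt); at ωt = 2.6529 rad this factor is -0.4695.
I_d = C dV/dt = (7.777×10^-11)(304)(1.11×10^5)(-0.4695) = -1.23×10^-3 A.

-1.23×10^-3 A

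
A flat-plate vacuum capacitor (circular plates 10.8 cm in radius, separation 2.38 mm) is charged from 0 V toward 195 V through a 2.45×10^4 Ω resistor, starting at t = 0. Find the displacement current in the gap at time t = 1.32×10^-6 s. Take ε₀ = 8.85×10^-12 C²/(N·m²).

With C = ε₀A/d = (8.85×10^-12)(0.03664)/(2.38×10^-3) = 1.362×10^-10 F, the time constant is τ = RC = 3.337×10^-6 s, so t/τ = 0.3956 and e^(−t/τ) = 0.6733.
I_d = I_cond = (V₀/R) e^(−t/τ) = (7.959×10^-3)(0.6733) = 5.36×10^-3 A.

5.36×10^-3 A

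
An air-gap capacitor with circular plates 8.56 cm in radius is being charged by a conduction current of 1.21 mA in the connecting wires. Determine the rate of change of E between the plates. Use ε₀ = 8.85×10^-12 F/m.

5.94×10^9 V/(m·s)

The displacement current between the plates equals the conduction current, I_d = 1.21 mA.
Since I_d = ε₀ A dE/dt, dE/dt = I_d/(ε₀A) = (1.21×10^-3)/((8.85×10^-12)(0.02302)) = 5.94×10^9 V/(m·s).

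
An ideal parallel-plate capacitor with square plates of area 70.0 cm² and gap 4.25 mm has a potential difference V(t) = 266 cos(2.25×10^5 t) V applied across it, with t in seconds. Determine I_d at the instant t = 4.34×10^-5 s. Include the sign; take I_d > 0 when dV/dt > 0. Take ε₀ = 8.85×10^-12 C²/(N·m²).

C = ε₀A/d = (8.85×10^-12)(7.00×10^-3)/(4.25×10^-3) = 1.458×10^-11 F. dV/dt = V₀ω·−sin(ωt); at ωt = 9.765 rad this factor is 0.3337.
I_d = C dV/dt = (1.458×10^-11)(266)(2.25×10^5)(0.3337) = 2.91×10^-4 A.

2.91×10^-4 A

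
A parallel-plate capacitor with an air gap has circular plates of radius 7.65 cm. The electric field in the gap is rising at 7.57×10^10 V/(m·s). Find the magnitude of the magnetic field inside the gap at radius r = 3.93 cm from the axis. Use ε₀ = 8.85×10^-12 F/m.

1.65×10^-8 T

Total displacement current: I_d = ε₀(πR²)(dE/dt) = (8.85×10^-12)(0.01839)(7.57×10^10) = 0.01232 A.
An Ampèrian loop of radius r encloses a fraction (r/R)² of I_d. Then B·2πr = μ₀ I_d (r/R)², giving B = μ₀ I_d r/(2πR²) = 1.65×10^-8 T.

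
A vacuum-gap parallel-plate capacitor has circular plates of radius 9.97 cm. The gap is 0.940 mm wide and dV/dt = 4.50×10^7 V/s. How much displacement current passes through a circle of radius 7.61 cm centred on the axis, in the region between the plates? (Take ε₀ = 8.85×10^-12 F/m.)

With E = V/d, dE/dt = 4.787×10^10 V/(m·s) and πR² = 0.03123 m², giving I_d = ε₀ πR² dE/dt = 0.01323 A.
Through an area πr² the displacement current is I_d·(πr²/πR²) = I_d (r/R)² = 7.71×10^-3 A.

7.71×10^-3 A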